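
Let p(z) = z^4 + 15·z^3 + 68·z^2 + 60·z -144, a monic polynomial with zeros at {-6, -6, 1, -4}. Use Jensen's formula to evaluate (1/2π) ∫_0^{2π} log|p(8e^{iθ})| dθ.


Zeros: -6, -6, -4, 1; r = 8.
Inside |z| < r: -6, -6, -4, 1. Outside (|z| ≥ r): ∅.
p(0) = -144, so log|p(0)| = log(144) = 4.9698.
Apply Jensen: I(r) = log|p(0)| + Σ_k log(r/|z_k|), summed over zeros inside |z| < r.
  log(r/|z_k|) for z_k = -6: log(8/6) = 0.2877
  log(r/|z_k|) for z_k = -6: log(8/6) = 0.2877
  log(r/|z_k|) for z_k = 1: log(8/1) = 2.0794
  log(r/|z_k|) for z_k = -4: log(8/4) = 0.6931
Sum over inside zeros: 3.3480.
I(r) = log|p(0)| + (inside sum) = 4.9698 + 3.3480 = 8.3178.
Closed form (all zeros inside, monic): I(r) = n·log(r) = 4·log(8) = 8.3178. ✓

I(r) ≈ 8.3178.


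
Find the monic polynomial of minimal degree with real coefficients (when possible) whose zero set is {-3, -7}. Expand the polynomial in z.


The polynomial is p(z) = ∏_{α ∈ S} (z − α), where S = {-3, -7}.
Expanding the product yields: p(z) = z^2 + 10·z + 21.
The resulting polynomial has degree 2 and real coefficients as required.

p(z) = z^2 + 10·z + 21.


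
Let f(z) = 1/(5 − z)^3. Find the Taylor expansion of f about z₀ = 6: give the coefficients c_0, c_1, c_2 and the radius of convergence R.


Let w = z − z₀, so z = z₀ + w.
Then 5 − z = 5 − (z₀ + w) = (5 − z₀) − w = -1 − w.
f(z) = 1/(-1 − w)^3 = (1/(-1)^3) · (1 − w/(-1))^{−3}.
By the binomial series (1−u)^{−3} = Σ_{n≥0} C(n+2, 2) u^n for |u|<1, with u = w/(-1):
  c_n = C(n+2, 2) / (-1)^(n+3).
  c_0 = 1/(-1)^3 = -1.
  c_1 = 3/(-1)^4 = 3.
  c_2 = 6/(-1)^5 = -6.
The series is valid for |w/d| < 1, i.e. |z − z₀| < |d|.
Radius of convergence: R = |5 − z₀| = |-1| = 1 (distance from z₀ to the singularity z = 5).

c_0 = -1, c_1 = 3, c_2 = -6; R = 1.


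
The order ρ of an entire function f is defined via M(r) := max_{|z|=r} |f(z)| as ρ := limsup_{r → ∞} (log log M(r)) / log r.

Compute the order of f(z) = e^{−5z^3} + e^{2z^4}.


Each summand is entire of order 3 and 4 respectively (as in the single-exponential case). The order of a sum is at most the max of the orders, so ρ ≤ 4. For the lower bound: on |z|=r choose arg z so that 2z^4 is real positive; then |e^{2z^4}| = e^{2r^4} while |e^{-5z^3}| ≤ e^{5r^3} = o(e^{2r^4}). So |f| ≥ e^{2r^4}(1 − o(1)) and ρ ≥ 4. Hence ρ = max(3, 4) = 4.
Therefore ρ = 4.

Order ρ = 4.


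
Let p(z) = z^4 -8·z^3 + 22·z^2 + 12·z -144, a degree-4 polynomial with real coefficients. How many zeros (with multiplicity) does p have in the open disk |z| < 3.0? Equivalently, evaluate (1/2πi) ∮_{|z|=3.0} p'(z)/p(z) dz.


The zeros of p are: 4, (3 + 3i), (3 - 3i), -2.
Their magnitudes are: 4, 4.243, 4.243, 2.
Zeros with |z| < R = 3.0: -2.
Count = 1.
By the argument principle, (1/2πi) ∮_{|z|=R} p'(z)/p(z) dz equals exactly this count.

Number of zeros inside |z| < 3.0: 1.


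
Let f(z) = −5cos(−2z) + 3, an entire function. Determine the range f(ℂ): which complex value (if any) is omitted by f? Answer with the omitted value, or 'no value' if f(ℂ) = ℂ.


Little Picard bounds the complement of f(ℂ) to at most one point.
cos is entire and surjective onto ℂ: for every w ∈ ℂ, cos(ζ) = w has a solution ζ ∈ ℂ (e.g., via the complex inverse arccos). With ζ = −2z this gives z = ζ/(-2). Then -5·cos(−2z) takes every value in -5·ℂ = ℂ, and adding 3 is a bijection of ℂ. So f is surjective and omits no value. (Note: only on the real line is cos bounded by [−1, 1].)

Omitted value: no value.


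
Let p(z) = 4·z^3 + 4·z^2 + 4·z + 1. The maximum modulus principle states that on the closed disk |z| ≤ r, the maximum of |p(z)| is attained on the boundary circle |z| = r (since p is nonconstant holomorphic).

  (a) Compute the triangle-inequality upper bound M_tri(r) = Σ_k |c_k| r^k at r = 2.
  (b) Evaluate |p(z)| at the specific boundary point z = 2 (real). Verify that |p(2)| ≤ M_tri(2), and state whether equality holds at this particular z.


Coefficients: c_0 = 1, c_1 = 4, c_2 = 4, c_3 = 4. Radius r = 2.
Part (a). Triangle bound: M_tri(r) = Σ_k |c_k| r^k
  = |1|·2^0 + |4|·2^1 + |4|·2^2 + |4|·2^3
  = 1 + 8 + 16 + 32 = 57.
This bounds M(r) := max_{|z|=r} |p(z)| from above; equality holds iff all terms c_k z^k can be made to align in phase at a single z on |z|=r.
Part (b). At z = 2 (real, on the circle |z| = r):
  p(2) = (1)·2^0 + (4)·2^1 + (4)·2^2 + (4)·2^3 = 57.
  |p(2)| = 57.
Since all nonzero coefficients share the same sign, |p(2)| = 57 = M_tri(2); the triangle bound is attained at z = 2, so in fact M(r) = 57.

M_tri(2) = 57; |p(2)| = 57; equality at z=2: yes.


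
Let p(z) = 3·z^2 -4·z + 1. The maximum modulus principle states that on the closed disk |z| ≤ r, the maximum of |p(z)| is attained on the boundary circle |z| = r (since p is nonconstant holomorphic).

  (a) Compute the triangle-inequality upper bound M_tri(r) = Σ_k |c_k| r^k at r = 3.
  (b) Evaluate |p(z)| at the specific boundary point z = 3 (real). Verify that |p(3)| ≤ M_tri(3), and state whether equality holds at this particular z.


Coefficients: c_0 = 1, c_1 = -4, c_2 = 3. Radius r = 3.
Part (a). Triangle bound: M_tri(r) = Σ_k |c_k| r^k
  = |1|·3^0 + |-4|·3^1 + |3|·3^2
  = 1 + 12 + 27 = 40.
This bounds M(r) := max_{|z|=r} |p(z)| from above; equality holds iff all terms c_k z^k can be made to align in phase at a single z on |z|=r.
Part (b). At z = 3 (real, on the circle |z| = r):
  p(3) = (1)·3^0 + (-4)·3^1 + (3)·3^2 = 16.
  |p(3)| = 16.
Check: |p(3)| = 16 ≤ 40 = M_tri(3). ✓ Equality does not hold at z = 3 (the coefficients have mixed signs, so the terms do not all align in phase there).

M_tri(3) = 40; |p(3)| = 16; equality at z=3: no.


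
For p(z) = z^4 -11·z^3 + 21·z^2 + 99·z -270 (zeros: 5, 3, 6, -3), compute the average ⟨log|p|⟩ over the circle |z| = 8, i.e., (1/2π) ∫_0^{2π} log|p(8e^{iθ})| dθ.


Zeros: -3, 3, 5, 6; r = 8.
Inside |z| < r: -3, 3, 5, 6. Outside (|z| ≥ r): ∅.
p(0) = -270, so log|p(0)| = log(270) = 5.5984.
Apply Jensen: I(r) = log|p(0)| + Σ_k log(r/|z_k|), summed over zeros inside |z| < r.
  log(r/|z_k|) for z_k = 5: log(8/5) = 0.4700
  log(r/|z_k|) for z_k = 3: log(8/3) = 0.9808
  log(r/|z_k|) for z_k = 6: log(8/6) = 0.2877
  log(r/|z_k|) for z_k = -3: log(8/3) = 0.9808
Sum over inside zeros: 2.7193.
I(r) = log|p(0)| + (inside sum) = 5.5984 + 2.7193 = 8.3178.
Closed form (all zeros inside, monic): I(r) = n·log(r) = 4·log(8) = 8.3178. ✓

I(r) ≈ 8.3178.


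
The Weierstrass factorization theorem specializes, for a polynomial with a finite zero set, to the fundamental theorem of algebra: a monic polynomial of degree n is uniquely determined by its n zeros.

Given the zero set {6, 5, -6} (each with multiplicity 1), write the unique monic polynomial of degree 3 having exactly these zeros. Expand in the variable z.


The polynomial is p(z) = ∏_{α ∈ S} (z − α), where S = {6, 5, -6}.
Expanding the product yields: p(z) = z^3 -5·z^2 -36·z + 180.
The resulting polynomial has degree 3 and real coefficients as required.

p(z) = z^3 -5·z^2 -36·z + 180.


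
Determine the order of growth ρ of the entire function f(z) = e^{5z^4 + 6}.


|e^{5z^4 + 6}| = e^{Re(5·z^4) + 6} ≤ e^{5|z|^4 + 6} = e^{5r^4 + 6} on |z| = r, so ρ ≤ 4. Choosing z on |z|=r so that 5·z^4 is real positive (always possible by picking arg z appropriately) gives |f(z)| = e^{5r^4 + 6}, matching the bound. The additive constant 6 does not affect log log M(r) ~ 4·log r. Hence ρ = 4.
Therefore ρ = 4.

Order ρ = 4.


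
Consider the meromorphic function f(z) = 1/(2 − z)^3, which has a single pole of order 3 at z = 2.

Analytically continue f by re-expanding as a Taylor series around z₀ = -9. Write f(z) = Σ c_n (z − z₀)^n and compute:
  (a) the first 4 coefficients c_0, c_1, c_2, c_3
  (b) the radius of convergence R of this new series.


Let w = z − z₀, so z = z₀ + w.
Then 2 − z = 2 − (z₀ + w) = (2 − z₀) − w = 11 − w.
f(z) = 1/(11 − w)^3 = (1/(11)^3) · (1 − w/(11))^{−3}.
By the binomial series (1−u)^{−3} = Σ_{n≥0} C(n+2, 2) u^n for |u|<1, with u = w/(11):
  c_n = C(n+2, 2) / (11)^(n+3).
  c_0 = 1/(11)^3 = 1/1331.
  c_1 = 3/(11)^4 = 3/14641.
  c_2 = 6/(11)^5 = 6/161051.
  c_3 = 10/(11)^6 = 10/1771561.
The series is valid for |w/d| < 1, i.e. |z − z₀| < |d|.
Radius of convergence: R = |2 − z₀| = |11| = 11 (distance from z₀ to the singularity z = 2).

c_0 = 1/1331, c_1 = 3/14641, c_2 = 6/161051, c_3 = 10/1771561; R = 11.


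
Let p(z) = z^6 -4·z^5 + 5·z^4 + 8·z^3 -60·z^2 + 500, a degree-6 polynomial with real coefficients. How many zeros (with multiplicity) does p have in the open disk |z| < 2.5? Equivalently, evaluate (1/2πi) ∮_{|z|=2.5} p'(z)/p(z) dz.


The zeros of p are: (-2 + 1i), (-2 - 1i), (1 + 3i), (1 - 3i), (3 + 1i), (3 - 1i).
Their magnitudes are: 2.236, 2.236, 3.162, 3.162, 3.162, 3.162.
Zeros with |z| < R = 2.5: (-2 + 1i), (-2 - 1i).
Count = 2.
By the argument principle, (1/2πi) ∮_{|z|=R} p'(z)/p(z) dz equals exactly this count.

Number of zeros inside |z| < 2.5: 2.


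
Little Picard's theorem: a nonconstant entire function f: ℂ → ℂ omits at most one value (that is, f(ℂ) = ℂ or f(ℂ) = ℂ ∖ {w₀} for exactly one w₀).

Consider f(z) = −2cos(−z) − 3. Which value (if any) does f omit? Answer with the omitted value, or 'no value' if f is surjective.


Little Picard bounds the complement of f(ℂ) to at most one point.
cos is entire and surjective onto ℂ: for every w ∈ ℂ, cos(ζ) = w has a solution ζ ∈ ℂ (e.g., via the complex inverse arccos). With ζ = −z this gives z = ζ/(-1). Then -2·cos(−z) takes every value in -2·ℂ = ℂ, and adding -3 is a bijection of ℂ. So f is surjective and omits no value. (Note: only on the real line is cos bounded by [−1, 1].)

Omitted value: no value.


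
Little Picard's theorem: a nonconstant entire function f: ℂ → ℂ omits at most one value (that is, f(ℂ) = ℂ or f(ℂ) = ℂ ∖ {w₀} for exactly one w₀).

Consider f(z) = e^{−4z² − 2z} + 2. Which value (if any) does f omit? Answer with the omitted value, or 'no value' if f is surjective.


Little Picard bounds the complement of f(ℂ) to at most one point.
The exponent g(z) = −4z² − 2z is a nonconstant polynomial, hence surjective onto ℂ. So e^{g(z)} takes every value in {e^w : w ∈ ℂ} = ℂ ∖ {0}. Adding 2 shifts the range to ℂ ∖ {2}. f omits exactly 2.

Omitted value: 2.


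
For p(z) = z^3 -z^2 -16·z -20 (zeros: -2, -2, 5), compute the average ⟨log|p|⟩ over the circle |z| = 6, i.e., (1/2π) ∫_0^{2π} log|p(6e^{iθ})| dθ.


Zeros: -2, -2, 5; r = 6.
Inside |z| < r: -2, -2, 5. Outside (|z| ≥ r): ∅.
p(0) = -20, so log|p(0)| = log(20) = 2.9957.
Apply Jensen: I(r) = log|p(0)| + Σ_k log(r/|z_k|), summed over zeros inside |z| < r.
  log(r/|z_k|) for z_k = -2: log(6/2) = 1.0986
  log(r/|z_k|) for z_k = -2: log(6/2) = 1.0986
  log(r/|z_k|) for z_k = 5: log(6/5) = 0.1823
Sum over inside zeros: 2.3795.
I(r) = log|p(0)| + (inside sum) = 2.9957 + 2.3795 = 5.3753.
Closed form (all zeros inside, monic): I(r) = n·log(r) = 3·log(6) = 5.3753. ✓

I(r) ≈ 5.3753.


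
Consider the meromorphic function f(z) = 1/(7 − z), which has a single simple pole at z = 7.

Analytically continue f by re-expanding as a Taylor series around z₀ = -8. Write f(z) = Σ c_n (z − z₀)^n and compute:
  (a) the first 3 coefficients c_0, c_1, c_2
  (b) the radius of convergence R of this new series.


Let w = z − z₀, so z = z₀ + w.
Then 7 − z = 7 − (z₀ + w) = (7 − z₀) − w = 15 − w.
f(z) = 1/(15 − w) = (1/(15)) · 1/(1 − w/(15)) = Σ_{n≥0} w^n / (15)^(n+1).
So c_n = 1/(15)^(n+1):
  c_0 = 1/(15)^1 = 1/15.
  c_1 = 1/(15)^2 = 1/225.
  c_2 = 1/(15)^3 = 1/3375.
The series is valid for |w/d| < 1, i.e. |z − z₀| < |d|.
Radius of convergence: R = |7 − z₀| = |15| = 15 (distance from z₀ to the singularity z = 7).

c_0 = 1/15, c_1 = 1/225, c_2 = 1/3375; R = 15.


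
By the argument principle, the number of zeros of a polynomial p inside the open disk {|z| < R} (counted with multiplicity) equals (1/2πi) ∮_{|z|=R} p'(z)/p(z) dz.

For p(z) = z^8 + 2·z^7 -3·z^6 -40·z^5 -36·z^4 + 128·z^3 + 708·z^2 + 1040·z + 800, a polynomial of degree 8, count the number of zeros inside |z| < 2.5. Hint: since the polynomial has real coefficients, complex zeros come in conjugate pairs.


The zeros of p are: (-1 + 2i), (-1 - 2i), (-1 + 1i), (-1 - 1i), (-2 + 2i), (-2 - 2i), (3 + 1i), (3 - 1i).
Their magnitudes are: 2.236, 2.236, 1.414, 1.414, 2.828, 2.828, 3.162, 3.162.
Zeros with |z| < R = 2.5: (-1 + 2i), (-1 - 2i), (-1 + 1i), (-1 - 1i).
Count = 4.
By the argument principle, (1/2πi) ∮_{|z|=R} p'(z)/p(z) dz equals exactly this count.

Number of zeros inside |z| < 2.5: 4.


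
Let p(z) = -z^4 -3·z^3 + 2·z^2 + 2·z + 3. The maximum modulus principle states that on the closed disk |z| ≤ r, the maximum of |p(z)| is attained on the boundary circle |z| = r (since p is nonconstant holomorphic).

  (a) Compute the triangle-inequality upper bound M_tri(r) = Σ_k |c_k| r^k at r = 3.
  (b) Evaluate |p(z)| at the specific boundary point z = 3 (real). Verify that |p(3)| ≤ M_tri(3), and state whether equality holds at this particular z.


Coefficients: c_0 = 3, c_1 = 2, c_2 = 2, c_3 = -3, c_4 = -1. Radius r = 3.
Part (a). Triangle bound: M_tri(r) = Σ_k |c_k| r^k
  = |3|·3^0 + |2|·3^1 + |2|·3^2 + |-3|·3^3 + |-1|·3^4
  = 3 + 6 + 18 + 81 + 81 = 189.
This bounds M(r) := max_{|z|=r} |p(z)| from above; equality holds iff all terms c_k z^k can be made to align in phase at a single z on |z|=r.
Part (b). At z = 3 (real, on the circle |z| = r):
  p(3) = (3)·3^0 + (2)·3^1 + (2)·3^2 + (-3)·3^3 + (-1)·3^4 = -135.
  |p(3)| = 135.
Check: |p(3)| = 135 ≤ 189 = M_tri(3). ✓ Equality does not hold at z = 3 (the coefficients have mixed signs, so the terms do not all align in phase there).

M_tri(3) = 189; |p(3)| = 135; equality at z=3: no.


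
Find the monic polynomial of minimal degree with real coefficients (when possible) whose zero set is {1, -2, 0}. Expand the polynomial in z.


The polynomial is p(z) = ∏_{α ∈ S} (z − α), where S = {1, -2, 0}.
Expanding the product yields: p(z) = z^3 + z^2 -2·z.
The resulting polynomial has degree 3 and real coefficients as required.

p(z) = z^3 + z^2 -2·z.


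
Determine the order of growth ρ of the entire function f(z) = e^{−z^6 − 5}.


|e^{−z^6 − 5}| = e^{Re(-1·z^6) + -5} ≤ e^{1|z|^6 + -5} = e^{1r^6 + -5} on |z| = r, so ρ ≤ 6. Choosing z on |z|=r so that -1·z^6 is real positive (always possible by picking arg z appropriately) gives |f(z)| = e^{1r^6 + -5}, matching the bound. The additive constant -5 does not affect log log M(r) ~ 6·log r. Hence ρ = 6.
Therefore ρ = 6.

Order ρ = 6.


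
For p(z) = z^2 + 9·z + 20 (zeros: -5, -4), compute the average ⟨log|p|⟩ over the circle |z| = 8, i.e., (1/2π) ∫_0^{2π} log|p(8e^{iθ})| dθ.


Zeros: -5, -4; r = 8.
Inside |z| < r: -5, -4. Outside (|z| ≥ r): ∅.
p(0) = 20, so log|p(0)| = log(20) = 2.9957.
Apply Jensen: I(r) = log|p(0)| + Σ_k log(r/|z_k|), summed over zeros inside |z| < r.
  log(r/|z_k|) for z_k = -5: log(8/5) = 0.4700
  log(r/|z_k|) for z_k = -4: log(8/4) = 0.6931
Sum over inside zeros: 1.1632.
I(r) = log|p(0)| + (inside sum) = 2.9957 + 1.1632 = 4.1589.
Closed form (all zeros inside, monic): I(r) = n·log(r) = 2·log(8) = 4.1589. ✓

I(r) ≈ 4.1589.


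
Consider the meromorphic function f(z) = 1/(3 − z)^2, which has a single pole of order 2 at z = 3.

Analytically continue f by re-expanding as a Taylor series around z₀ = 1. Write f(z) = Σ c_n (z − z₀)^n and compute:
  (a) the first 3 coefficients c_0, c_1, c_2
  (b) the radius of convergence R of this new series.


Let w = z − z₀, so z = z₀ + w.
Then 3 − z = 3 − (z₀ + w) = (3 − z₀) − w = 2 − w.
f(z) = 1/(2 − w)^2 = (1/(2)^2) · (1 − w/(2))^{−2}.
By the binomial series (1−u)^{−2} = Σ_{n≥0} C(n+1, 1) u^n for |u|<1, with u = w/(2):
  c_n = C(n+1, 1) / (2)^(n+2).
  c_0 = 1/(2)^2 = 1/4.
  c_1 = 2/(2)^3 = 1/4.
  c_2 = 3/(2)^4 = 3/16.
The series is valid for |w/d| < 1, i.e. |z − z₀| < |d|.
Radius of convergence: R = |3 − z₀| = |2| = 2 (distance from z₀ to the singularity z = 3).

c_0 = 1/4, c_1 = 1/4, c_2 = 3/16; R = 2.


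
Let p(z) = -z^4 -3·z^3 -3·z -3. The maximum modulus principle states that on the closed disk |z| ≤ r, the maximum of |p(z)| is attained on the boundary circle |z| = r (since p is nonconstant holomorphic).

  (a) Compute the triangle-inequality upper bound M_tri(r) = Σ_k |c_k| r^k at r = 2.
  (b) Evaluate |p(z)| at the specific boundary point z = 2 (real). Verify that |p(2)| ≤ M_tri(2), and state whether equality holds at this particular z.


Coefficients: c_0 = -3, c_1 = -3, c_2 = 0, c_3 = -3, c_4 = -1. Radius r = 2.
Part (a). Triangle bound: M_tri(r) = Σ_k |c_k| r^k
  = |-3|·2^0 + |-3|·2^1 + |0|·2^2 + |-3|·2^3 + |-1|·2^4
  = 3 + 6 + 0 + 24 + 16 = 49.
This bounds M(r) := max_{|z|=r} |p(z)| from above; equality holds iff all terms c_k z^k can be made to align in phase at a single z on |z|=r.
Part (b). At z = 2 (real, on the circle |z| = r):
  p(2) = (-3)·2^0 + (-3)·2^1 + (0)·2^2 + (-3)·2^3 + (-1)·2^4 = -49.
  |p(2)| = 49.
Since all nonzero coefficients share the same sign, |p(2)| = 49 = M_tri(2); the triangle bound is attained at z = 2, so in fact M(r) = 49.

M_tri(2) = 49; |p(2)| = 49; equality at z=2: yes.


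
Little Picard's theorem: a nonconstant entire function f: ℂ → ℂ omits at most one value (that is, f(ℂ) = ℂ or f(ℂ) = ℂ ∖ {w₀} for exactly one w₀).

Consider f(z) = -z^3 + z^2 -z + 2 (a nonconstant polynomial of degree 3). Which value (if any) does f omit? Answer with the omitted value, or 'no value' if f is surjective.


Little Picard bounds the complement of f(ℂ) to at most one point.
For every w ∈ ℂ, the equation p(z) − w = 0 is a nonconstant polynomial in z and hence has at least one root by the fundamental theorem of algebra. So p is surjective onto ℂ, omitting no value.

Omitted value: no value.


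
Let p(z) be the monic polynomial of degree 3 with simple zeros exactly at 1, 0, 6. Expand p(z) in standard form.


The polynomial is p(z) = ∏_{α ∈ S} (z − α), where S = {1, 0, 6}.
Expanding the product yields: p(z) = z^3 -7·z^2 + 6·z.
The resulting polynomial has degree 3 and real coefficients as required.

p(z) = z^3 -7·z^2 + 6·z.


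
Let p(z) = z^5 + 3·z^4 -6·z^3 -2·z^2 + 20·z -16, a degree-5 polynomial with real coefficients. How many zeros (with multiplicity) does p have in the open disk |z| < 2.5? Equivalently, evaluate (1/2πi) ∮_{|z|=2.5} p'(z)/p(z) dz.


The zeros of p are: 1, -4, (1 + 1i), (1 - 1i), -2.
Their magnitudes are: 1, 4, 1.414, 1.414, 2.
Zeros with |z| < R = 2.5: 1, (1 + 1i), (1 - 1i), -2.
Count = 4.
By the argument principle, (1/2πi) ∮_{|z|=R} p'(z)/p(z) dz equals exactly this count.

Number of zeros inside |z| < 2.5: 4.


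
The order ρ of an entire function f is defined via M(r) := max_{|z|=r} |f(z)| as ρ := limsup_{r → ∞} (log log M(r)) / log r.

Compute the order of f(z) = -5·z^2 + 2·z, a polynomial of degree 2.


|f(z)| ≤ Σ|c_k|·r^k = O(r^2) as r → ∞. Polynomial growth is O(e^{r^ε}) for every ε > 0 (since r^2/e^{r^ε} → 0), so ρ ≤ ε for all ε > 0, i.e. ρ = 0. Every nonconstant polynomial has order 0.
Therefore ρ = 0.

Order ρ = 0.


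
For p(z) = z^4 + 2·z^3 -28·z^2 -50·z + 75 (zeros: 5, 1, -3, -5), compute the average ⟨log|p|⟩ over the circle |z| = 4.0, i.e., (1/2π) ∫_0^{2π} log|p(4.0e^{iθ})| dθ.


Zeros: -5, -3, 1, 5; r = 4.0.
Inside |z| < r: -3, 1. Outside (|z| ≥ r): -5, 5.
p(0) = 75, so log|p(0)| = log(75) = 4.3175.
Apply Jensen: I(r) = log|p(0)| + Σ_k log(r/|z_k|), summed over zeros inside |z| < r.
  log(r/|z_k|) for z_k = 1: log(4.0/1) = 1.3863
  log(r/|z_k|) for z_k = -3: log(4.0/3) = 0.2877
  Outside zeros (-5, 5) contribute nothing to the Jensen sum.
Sum over inside zeros: 1.6740.
I(r) = log|p(0)| + (inside sum) = 4.3175 + 1.6740 = 5.9915.
Note: since some zeros are outside |z| ≤ r, the simplified n·log(r) form does NOT apply — only the inside zeros contribute.

I(r) ≈ 5.9915.


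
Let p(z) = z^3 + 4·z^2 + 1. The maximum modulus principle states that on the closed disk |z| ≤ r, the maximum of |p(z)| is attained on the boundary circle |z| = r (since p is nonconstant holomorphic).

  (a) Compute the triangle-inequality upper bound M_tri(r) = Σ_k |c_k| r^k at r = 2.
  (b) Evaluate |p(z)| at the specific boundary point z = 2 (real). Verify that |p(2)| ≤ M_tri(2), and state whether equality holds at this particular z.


Coefficients: c_0 = 1, c_1 = 0, c_2 = 4, c_3 = 1. Radius r = 2.
Part (a). Triangle bound: M_tri(r) = Σ_k |c_k| r^k
  = |1|·2^0 + |0|·2^1 + |4|·2^2 + |1|·2^3
  = 1 + 0 + 16 + 8 = 25.
This bounds M(r) := max_{|z|=r} |p(z)| from above; equality holds iff all terms c_k z^k can be made to align in phase at a single z on |z|=r.
Part (b). At z = 2 (real, on the circle |z| = r):
  p(2) = (1)·2^0 + (0)·2^1 + (4)·2^2 + (1)·2^3 = 25.
  |p(2)| = 25.
Since all nonzero coefficients share the same sign, |p(2)| = 25 = M_tri(2); the triangle bound is attained at z = 2, so in fact M(r) = 25.

M_tri(2) = 25; |p(2)| = 25; equality at z=2: yes.


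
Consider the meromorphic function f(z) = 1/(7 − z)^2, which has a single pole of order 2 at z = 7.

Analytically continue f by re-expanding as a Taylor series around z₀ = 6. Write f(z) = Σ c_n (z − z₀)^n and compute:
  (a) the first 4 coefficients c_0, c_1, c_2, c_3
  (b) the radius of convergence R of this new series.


Let w = z − z₀, so z = z₀ + w.
Then 7 − z = 7 − (z₀ + w) = (7 − z₀) − w = 1 − w.
f(z) = 1/(1 − w)^2 = (1/(1)^2) · (1 − w/(1))^{−2}.
By the binomial series (1−u)^{−2} = Σ_{n≥0} C(n+1, 1) u^n for |u|<1, with u = w/(1):
  c_n = C(n+1, 1) / (1)^(n+2).
  c_0 = 1/(1)^2 = 1.
  c_1 = 2/(1)^3 = 2.
  c_2 = 3/(1)^4 = 3.
  c_3 = 4/(1)^5 = 4.
The series is valid for |w/d| < 1, i.e. |z − z₀| < |d|.
Radius of convergence: R = |7 − z₀| = |1| = 1 (distance from z₀ to the singularity z = 7).

c_0 = 1, c_1 = 2, c_2 = 3, c_3 = 4; R = 1.


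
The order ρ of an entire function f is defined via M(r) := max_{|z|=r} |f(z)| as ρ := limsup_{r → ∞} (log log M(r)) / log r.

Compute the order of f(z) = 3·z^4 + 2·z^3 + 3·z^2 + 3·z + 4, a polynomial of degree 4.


|f(z)| ≤ Σ|c_k|·r^k = O(r^4) as r → ∞. Polynomial growth is O(e^{r^ε}) for every ε > 0 (since r^4/e^{r^ε} → 0), so ρ ≤ ε for all ε > 0, i.e. ρ = 0. Every nonconstant polynomial has order 0.
Therefore ρ = 0.

Order ρ = 0.


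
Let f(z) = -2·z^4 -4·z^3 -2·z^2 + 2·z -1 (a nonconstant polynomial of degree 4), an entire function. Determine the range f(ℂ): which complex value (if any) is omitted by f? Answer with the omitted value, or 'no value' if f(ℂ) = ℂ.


Little Picard bounds the complement of f(ℂ) to at most one point.
For every w ∈ ℂ, the equation p(z) − w = 0 is a nonconstant polynomial in z and hence has at least one root by the fundamental theorem of algebra. So p is surjective onto ℂ, omitting no value.

Omitted value: no value.


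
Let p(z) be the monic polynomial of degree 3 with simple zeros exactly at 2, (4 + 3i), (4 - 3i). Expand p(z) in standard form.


The polynomial is p(z) = ∏_{α ∈ S} (z − α), where S = {2, (4 + 3i), (4 - 3i)}.
Expanding the product yields: p(z) = z^3 -10·z^2 + 41·z -50.
Note conjugate pairs combine to real quadratics: (z − (4+3i))(z − (4−3i)) = z² − 8z + 25.
The resulting polynomial has degree 3 and real coefficients as required.

p(z) = z^3 -10·z^2 + 41·z -50.


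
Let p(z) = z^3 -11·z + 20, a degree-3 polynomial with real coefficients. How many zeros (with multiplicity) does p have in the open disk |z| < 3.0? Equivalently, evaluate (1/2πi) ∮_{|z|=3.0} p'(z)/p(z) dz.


The zeros of p are: (2 + 1i), (2 - 1i), -4.
Their magnitudes are: 2.236, 2.236, 4.
Zeros with |z| < R = 3.0: (2 + 1i), (2 - 1i).
Count = 2.
By the argument principle, (1/2πi) ∮_{|z|=R} p'(z)/p(z) dz equals exactly this count.

Number of zeros inside |z| < 3.0: 2.


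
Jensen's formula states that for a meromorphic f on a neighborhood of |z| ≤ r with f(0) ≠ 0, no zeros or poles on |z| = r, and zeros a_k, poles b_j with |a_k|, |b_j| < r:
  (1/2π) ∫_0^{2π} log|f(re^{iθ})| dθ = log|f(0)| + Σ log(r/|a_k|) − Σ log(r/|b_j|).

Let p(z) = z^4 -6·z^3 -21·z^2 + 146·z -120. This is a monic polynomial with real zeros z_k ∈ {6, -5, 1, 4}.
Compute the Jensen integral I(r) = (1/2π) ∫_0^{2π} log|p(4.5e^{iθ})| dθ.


Zeros: -5, 1, 4, 6; r = 4.5.
Inside |z| < r: 1, 4. Outside (|z| ≥ r): -5, 6.
p(0) = -120, so log|p(0)| = log(120) = 4.7875.
Apply Jensen: I(r) = log|p(0)| + Σ_k log(r/|z_k|), summed over zeros inside |z| < r.
  log(r/|z_k|) for z_k = 1: log(4.5/1) = 1.5041
  log(r/|z_k|) for z_k = 4: log(4.5/4) = 0.1178
  Outside zeros (-5, 6) contribute nothing to the Jensen sum.
Sum over inside zeros: 1.6219.
I(r) = log|p(0)| + (inside sum) = 4.7875 + 1.6219 = 6.4094.
Note: since some zeros are outside |z| ≤ r, the simplified n·log(r) form does NOT apply — only the inside zeros contribute.

I(r) ≈ 6.4094.


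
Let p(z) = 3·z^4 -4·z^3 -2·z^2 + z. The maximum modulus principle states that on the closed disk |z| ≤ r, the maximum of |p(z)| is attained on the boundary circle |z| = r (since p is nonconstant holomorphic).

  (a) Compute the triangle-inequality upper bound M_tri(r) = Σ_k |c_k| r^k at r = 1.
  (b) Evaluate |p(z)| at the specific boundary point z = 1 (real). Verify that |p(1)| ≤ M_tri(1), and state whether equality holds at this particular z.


Coefficients: c_0 = 0, c_1 = 1, c_2 = -2, c_3 = -4, c_4 = 3. Radius r = 1.
Part (a). Triangle bound: M_tri(r) = Σ_k |c_k| r^k
  = |0|·1^0 + |1|·1^1 + |-2|·1^2 + |-4|·1^3 + |3|·1^4
  = 0 + 1 + 2 + 4 + 3 = 10.
This bounds M(r) := max_{|z|=r} |p(z)| from above; equality holds iff all terms c_k z^k can be made to align in phase at a single z on |z|=r.
Part (b). At z = 1 (real, on the circle |z| = r):
  p(1) = (0)·1^0 + (1)·1^1 + (-2)·1^2 + (-4)·1^3 + (3)·1^4 = -2.
  |p(1)| = 2.
Check: |p(1)| = 2 ≤ 10 = M_tri(1). ✓ Equality does not hold at z = 1 (the coefficients have mixed signs, so the terms do not all align in phase there).

M_tri(1) = 10; |p(1)| = 2; equality at z=1: no.


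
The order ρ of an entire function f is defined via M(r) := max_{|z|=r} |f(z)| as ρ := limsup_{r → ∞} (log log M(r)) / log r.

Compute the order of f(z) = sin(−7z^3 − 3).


Write sin(w) = (e^{iw} ± e^{−iw})/(2 or 2i), so |sin(w)| ≤ e^{|w|}. With w = −7z^3 − 3, |w| ≤ 7r^3 + 3 on |z|=r, giving M(r) ≤ e^{7r^3 + 3} and ρ ≤ 3. For the lower bound, choose z on |z|=r with -7z^3 purely imaginary of modulus 7r^3; then |sin(−7z^3 − 3)| grows like e^{7r^3}/2, so ρ ≥ 3. Hence ρ = 3.
Therefore ρ = 3.

Order ρ = 3.


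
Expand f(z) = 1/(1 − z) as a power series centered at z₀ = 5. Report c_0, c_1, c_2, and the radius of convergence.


Let w = z − z₀, so z = z₀ + w.
Then 1 − z = 1 − (z₀ + w) = (1 − z₀) − w = -4 − w.
f(z) = 1/(-4 − w) = (1/(-4)) · 1/(1 − w/(-4)) = Σ_{n≥0} w^n / (-4)^(n+1).
So c_n = 1/(-4)^(n+1):
  c_0 = 1/(-4)^1 = -1/4.
  c_1 = 1/(-4)^2 = 1/16.
  c_2 = 1/(-4)^3 = -1/64.
The series is valid for |w/d| < 1, i.e. |z − z₀| < |d|.
Radius of convergence: R = |1 − z₀| = |-4| = 4 (distance from z₀ to the singularity z = 1).

c_0 = -1/4, c_1 = 1/16, c_2 = -1/64; R = 4.


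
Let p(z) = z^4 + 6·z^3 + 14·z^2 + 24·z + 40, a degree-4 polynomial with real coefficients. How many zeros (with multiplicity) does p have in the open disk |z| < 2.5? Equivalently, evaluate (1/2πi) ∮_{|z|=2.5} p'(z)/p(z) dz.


The zeros of p are: (-3 + 1i), (-3 - 1i), (0 + 2i), (0 - 2i).
Their magnitudes are: 3.162, 3.162, 2, 2.
Zeros with |z| < R = 2.5: (0 + 2i), (0 - 2i).
Count = 2.
By the argument principle, (1/2πi) ∮_{|z|=R} p'(z)/p(z) dz equals exactly this count.

Number of zeros inside |z| < 2.5: 2.


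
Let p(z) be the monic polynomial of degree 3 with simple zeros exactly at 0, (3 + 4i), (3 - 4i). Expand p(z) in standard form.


The polynomial is p(z) = ∏_{α ∈ S} (z − α), where S = {0, (3 + 4i), (3 - 4i)}.
Expanding the product yields: p(z) = z^3 -6·z^2 + 25·z.
Note conjugate pairs combine to real quadratics: (z − (3+4i))(z − (3−4i)) = z² − 6z + 25.
The resulting polynomial has degree 3 and real coefficients as required.

p(z) = z^3 -6·z^2 + 25·z.


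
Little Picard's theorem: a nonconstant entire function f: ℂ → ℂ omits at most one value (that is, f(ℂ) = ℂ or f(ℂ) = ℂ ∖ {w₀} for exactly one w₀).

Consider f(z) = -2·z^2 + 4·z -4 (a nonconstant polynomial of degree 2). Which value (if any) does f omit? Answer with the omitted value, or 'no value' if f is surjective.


Little Picard bounds the complement of f(ℂ) to at most one point.
For every w ∈ ℂ, the equation p(z) − w = 0 is a nonconstant polynomial in z and hence has at least one root by the fundamental theorem of algebra. So p is surjective onto ℂ, omitting no value.

Omitted value: no value.


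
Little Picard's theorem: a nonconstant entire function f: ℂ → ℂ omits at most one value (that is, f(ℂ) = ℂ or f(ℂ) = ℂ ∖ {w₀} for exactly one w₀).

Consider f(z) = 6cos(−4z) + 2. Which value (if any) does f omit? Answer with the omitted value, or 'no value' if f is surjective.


Little Picard bounds the complement of f(ℂ) to at most one point.
cos is entire and surjective onto ℂ: for every w ∈ ℂ, cos(ζ) = w has a solution ζ ∈ ℂ (e.g., via the complex inverse arccos). With ζ = −4z this gives z = ζ/(-4). Then 6·cos(−4z) takes every value in 6·ℂ = ℂ, and adding 2 is a bijection of ℂ. So f is surjective and omits no value. (Note: only on the real line is cos bounded by [−1, 1].)

Omitted value: no value.


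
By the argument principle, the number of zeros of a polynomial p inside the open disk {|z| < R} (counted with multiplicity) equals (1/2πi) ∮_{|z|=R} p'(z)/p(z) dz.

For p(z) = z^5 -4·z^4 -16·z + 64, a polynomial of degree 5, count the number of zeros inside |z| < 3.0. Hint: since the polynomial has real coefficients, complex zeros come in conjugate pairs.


The zeros of p are: 4, (0 + 2i), (0 - 2i), 2, -2.
Their magnitudes are: 4, 2, 2, 2, 2.
Zeros with |z| < R = 3.0: (0 + 2i), (0 - 2i), 2, -2.
Count = 4.
By the argument principle, (1/2πi) ∮_{|z|=R} p'(z)/p(z) dz equals exactly this count.

Number of zeros inside |z| < 3.0: 4.


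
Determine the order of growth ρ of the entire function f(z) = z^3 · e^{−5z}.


M(r) = max_{|z|=r} |1|·|z|^3·|e^{−5z}| = 1·r^3 · e^{5r^1} (the factors attain their maxima compatibly on |z|=r). Then log M(r) = log 1 + 3·log r + 5r^1, dominated by the last term, so log log M(r) ~ 1·log r. The polynomial factor 1z^3 contributes only a log r term and does not affect the order. ρ = 1.
Therefore ρ = 1.

Order ρ = 1.


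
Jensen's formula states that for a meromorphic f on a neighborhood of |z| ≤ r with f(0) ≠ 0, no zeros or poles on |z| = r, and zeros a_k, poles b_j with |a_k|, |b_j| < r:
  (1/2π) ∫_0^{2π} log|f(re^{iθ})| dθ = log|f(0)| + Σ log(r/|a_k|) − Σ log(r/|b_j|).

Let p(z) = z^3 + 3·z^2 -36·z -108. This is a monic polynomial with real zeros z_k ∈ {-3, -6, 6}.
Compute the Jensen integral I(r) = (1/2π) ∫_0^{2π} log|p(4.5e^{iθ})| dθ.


Zeros: -6, -3, 6; r = 4.5.
Inside |z| < r: -3. Outside (|z| ≥ r): -6, 6.
p(0) = -108, so log|p(0)| = log(108) = 4.6821.
Apply Jensen: I(r) = log|p(0)| + Σ_k log(r/|z_k|), summed over zeros inside |z| < r.
  log(r/|z_k|) for z_k = -3: log(4.5/3) = 0.4055
  Outside zeros (-6, 6) contribute nothing to the Jensen sum.
Sum over inside zeros: 0.4055.
I(r) = log|p(0)| + (inside sum) = 4.6821 + 0.4055 = 5.0876.
Note: since some zeros are outside |z| ≤ r, the simplified n·log(r) form does NOT apply — only the inside zeros contribute.

I(r) ≈ 5.0876.


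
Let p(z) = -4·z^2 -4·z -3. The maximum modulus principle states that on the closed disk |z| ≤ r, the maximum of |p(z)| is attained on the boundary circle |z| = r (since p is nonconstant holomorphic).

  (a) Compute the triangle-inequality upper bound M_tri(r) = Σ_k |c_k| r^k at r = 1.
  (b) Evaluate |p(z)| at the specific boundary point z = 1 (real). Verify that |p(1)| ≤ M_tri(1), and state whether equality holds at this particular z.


Coefficients: c_0 = -3, c_1 = -4, c_2 = -4. Radius r = 1.
Part (a). Triangle bound: M_tri(r) = Σ_k |c_k| r^k
  = |-3|·1^0 + |-4|·1^1 + |-4|·1^2
  = 3 + 4 + 4 = 11.
This bounds M(r) := max_{|z|=r} |p(z)| from above; equality holds iff all terms c_k z^k can be made to align in phase at a single z on |z|=r.
Part (b). At z = 1 (real, on the circle |z| = r):
  p(1) = (-3)·1^0 + (-4)·1^1 + (-4)·1^2 = -11.
  |p(1)| = 11.
Since all nonzero coefficients share the same sign, |p(1)| = 11 = M_tri(1); the triangle bound is attained at z = 1, so in fact M(r) = 11.

M_tri(1) = 11; |p(1)| = 11; equality at z=1: yes.


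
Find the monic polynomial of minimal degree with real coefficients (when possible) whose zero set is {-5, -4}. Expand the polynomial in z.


The polynomial is p(z) = ∏_{α ∈ S} (z − α), where S = {-5, -4}.
Expanding the product yields: p(z) = z^2 + 9·z + 20.
The resulting polynomial has degree 2 and real coefficients as required.

p(z) = z^2 + 9·z + 20.


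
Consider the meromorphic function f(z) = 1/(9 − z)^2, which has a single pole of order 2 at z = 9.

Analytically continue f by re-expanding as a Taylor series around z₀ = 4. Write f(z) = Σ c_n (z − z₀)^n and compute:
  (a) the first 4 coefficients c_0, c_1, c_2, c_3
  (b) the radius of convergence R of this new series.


Let w = z − z₀, so z = z₀ + w.
Then 9 − z = 9 − (z₀ + w) = (9 − z₀) − w = 5 − w.
f(z) = 1/(5 − w)^2 = (1/(5)^2) · (1 − w/(5))^{−2}.
By the binomial series (1−u)^{−2} = Σ_{n≥0} C(n+1, 1) u^n for |u|<1, with u = w/(5):
  c_n = C(n+1, 1) / (5)^(n+2).
  c_0 = 1/(5)^2 = 1/25.
  c_1 = 2/(5)^3 = 2/125.
  c_2 = 3/(5)^4 = 3/625.
  c_3 = 4/(5)^5 = 4/3125.
The series is valid for |w/d| < 1, i.e. |z − z₀| < |d|.
Radius of convergence: R = |9 − z₀| = |5| = 5 (distance from z₀ to the singularity z = 9).

c_0 = 1/25, c_1 = 2/125, c_2 = 3/625, c_3 = 4/3125; R = 5.


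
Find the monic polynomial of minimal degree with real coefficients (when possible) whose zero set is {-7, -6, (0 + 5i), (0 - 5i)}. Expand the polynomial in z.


The polynomial is p(z) = ∏_{α ∈ S} (z − α), where S = {-7, -6, (0 + 5i), (0 - 5i)}.
Expanding the product yields: p(z) = z^4 + 13·z^3 + 67·z^2 + 325·z + 1050.
Note conjugate pairs combine to real quadratics: (z − (0+5i))(z − (0−5i)) = z² + 25.
The resulting polynomial has degree 4 and real coefficients as required.

p(z) = z^4 + 13·z^3 + 67·z^2 + 325·z + 1050.


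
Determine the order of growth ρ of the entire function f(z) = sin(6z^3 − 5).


Write sin(w) = (e^{iw} ± e^{−iw})/(2 or 2i), so |sin(w)| ≤ e^{|w|}. With w = 6z^3 − 5, |w| ≤ 6r^3 + 5 on |z|=r, giving M(r) ≤ e^{6r^3 + 5} and ρ ≤ 3. For the lower bound, choose z on |z|=r with 6z^3 purely imaginary of modulus 6r^3; then |sin(6z^3 − 5)| grows like e^{6r^3}/2, so ρ ≥ 3. Hence ρ = 3.
Therefore ρ = 3.

Order ρ = 3.


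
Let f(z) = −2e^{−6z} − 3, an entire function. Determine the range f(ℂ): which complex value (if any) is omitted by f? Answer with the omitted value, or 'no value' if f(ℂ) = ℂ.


Little Picard bounds the complement of f(ℂ) to at most one point.
e^{−6z} is never zero on ℂ, so -2·e^{−6z} takes every value in ℂ ∖ {0}. Adding -3 shifts the range to ℂ ∖ {-3}. Thus f omits exactly the value -3.

Omitted value: -3.


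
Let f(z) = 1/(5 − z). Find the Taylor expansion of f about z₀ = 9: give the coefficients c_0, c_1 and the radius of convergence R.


Let w = z − z₀, so z = z₀ + w.
Then 5 − z = 5 − (z₀ + w) = (5 − z₀) − w = -4 − w.
f(z) = 1/(-4 − w) = (1/(-4)) · 1/(1 − w/(-4)) = Σ_{n≥0} w^n / (-4)^(n+1).
So c_n = 1/(-4)^(n+1):
  c_0 = 1/(-4)^1 = -1/4.
  c_1 = 1/(-4)^2 = 1/16.
The series is valid for |w/d| < 1, i.e. |z − z₀| < |d|.
Radius of convergence: R = |5 − z₀| = |-4| = 4 (distance from z₀ to the singularity z = 5).

c_0 = -1/4, c_1 = 1/16; R = 4.


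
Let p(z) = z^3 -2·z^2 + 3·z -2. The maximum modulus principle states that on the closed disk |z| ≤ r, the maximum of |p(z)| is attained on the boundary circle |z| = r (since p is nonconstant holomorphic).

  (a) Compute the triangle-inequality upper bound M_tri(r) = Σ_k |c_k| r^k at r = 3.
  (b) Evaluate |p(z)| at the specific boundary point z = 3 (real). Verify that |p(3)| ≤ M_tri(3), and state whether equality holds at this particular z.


Coefficients: c_0 = -2, c_1 = 3, c_2 = -2, c_3 = 1. Radius r = 3.
Part (a). Triangle bound: M_tri(r) = Σ_k |c_k| r^k
  = |-2|·3^0 + |3|·3^1 + |-2|·3^2 + |1|·3^3
  = 2 + 9 + 18 + 27 = 56.
This bounds M(r) := max_{|z|=r} |p(z)| from above; equality holds iff all terms c_k z^k can be made to align in phase at a single z on |z|=r.
Part (b). At z = 3 (real, on the circle |z| = r):
  p(3) = (-2)·3^0 + (3)·3^1 + (-2)·3^2 + (1)·3^3 = 16.
  |p(3)| = 16.
Check: |p(3)| = 16 ≤ 56 = M_tri(3). ✓ Equality does not hold at z = 3 (the coefficients have mixed signs, so the terms do not all align in phase there).

M_tri(3) = 56; |p(3)| = 16; equality at z=3: no.


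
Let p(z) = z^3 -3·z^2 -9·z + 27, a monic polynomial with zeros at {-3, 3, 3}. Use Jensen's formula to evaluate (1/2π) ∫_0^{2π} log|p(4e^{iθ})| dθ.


Zeros: -3, 3, 3; r = 4.
Inside |z| < r: -3, 3, 3. Outside (|z| ≥ r): ∅.
p(0) = 27, so log|p(0)| = log(27) = 3.2958.
Apply Jensen: I(r) = log|p(0)| + Σ_k log(r/|z_k|), summed over zeros inside |z| < r.
  log(r/|z_k|) for z_k = -3: log(4/3) = 0.2877
  log(r/|z_k|) for z_k = 3: log(4/3) = 0.2877
  log(r/|z_k|) for z_k = 3: log(4/3) = 0.2877
Sum over inside zeros: 0.8630.
I(r) = log|p(0)| + (inside sum) = 3.2958 + 0.8630 = 4.1589.
Closed form (all zeros inside, monic): I(r) = n·log(r) = 3·log(4) = 4.1589. ✓

I(r) ≈ 4.1589.


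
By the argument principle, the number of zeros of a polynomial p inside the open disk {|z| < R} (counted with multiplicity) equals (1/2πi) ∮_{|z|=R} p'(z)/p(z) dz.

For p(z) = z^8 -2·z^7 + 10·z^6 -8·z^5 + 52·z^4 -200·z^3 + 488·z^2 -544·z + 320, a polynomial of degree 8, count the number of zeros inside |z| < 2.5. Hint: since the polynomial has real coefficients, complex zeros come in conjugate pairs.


The zeros of p are: (1 + 1i), (1 - 1i), (1 + 3i), (1 - 3i), (1 + 1i), (1 - 1i), (-2 + 2i), (-2 - 2i).
Their magnitudes are: 1.414, 1.414, 3.162, 3.162, 1.414, 1.414, 2.828, 2.828.
Zeros with |z| < R = 2.5: (1 + 1i), (1 - 1i), (1 + 1i), (1 - 1i).
Count = 4.
By the argument principle, (1/2πi) ∮_{|z|=R} p'(z)/p(z) dz equals exactly this count.

Number of zeros inside |z| < 2.5: 4.


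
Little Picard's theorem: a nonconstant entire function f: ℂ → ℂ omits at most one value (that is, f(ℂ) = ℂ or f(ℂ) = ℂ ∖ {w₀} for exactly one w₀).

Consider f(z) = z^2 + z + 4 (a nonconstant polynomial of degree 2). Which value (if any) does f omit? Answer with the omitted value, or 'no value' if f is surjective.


Little Picard bounds the complement of f(ℂ) to at most one point.
For every w ∈ ℂ, the equation p(z) − w = 0 is a nonconstant polynomial in z and hence has at least one root by the fundamental theorem of algebra. So p is surjective onto ℂ, omitting no value.

Omitted value: no value.


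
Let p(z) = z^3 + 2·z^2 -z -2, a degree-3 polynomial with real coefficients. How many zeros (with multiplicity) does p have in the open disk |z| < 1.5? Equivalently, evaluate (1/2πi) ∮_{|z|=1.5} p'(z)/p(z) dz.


The zeros of p are: -2, -1, 1.
Their magnitudes are: 2, 1, 1.
Zeros with |z| < R = 1.5: -1, 1.
Count = 2.
By the argument principle, (1/2πi) ∮_{|z|=R} p'(z)/p(z) dz equals exactly this count.

Number of zeros inside |z| < 1.5: 2.
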